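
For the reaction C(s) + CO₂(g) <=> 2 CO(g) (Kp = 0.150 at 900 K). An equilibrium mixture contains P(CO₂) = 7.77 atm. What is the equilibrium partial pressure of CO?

(C is a pure solid — omitted from Kp.)
At equilibrium, Kp = P(CO)² / P(CO₂) = 0.150.
(P(CO))² / (7.77) = 0.150
P(CO)² = 1.17 ⇒ P(CO) = 1.08 atm

P(CO) = 1.08 atm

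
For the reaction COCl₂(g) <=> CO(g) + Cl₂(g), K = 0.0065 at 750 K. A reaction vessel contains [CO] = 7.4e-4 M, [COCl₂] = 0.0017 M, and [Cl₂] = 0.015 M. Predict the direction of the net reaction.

Q = [CO]·[Cl₂] / [COCl₂] = (7.4e-4)·(0.015) / (0.0017) = 0.0065
Q = 0.0065 = K, so the system is already at equilibrium.

at equilibrium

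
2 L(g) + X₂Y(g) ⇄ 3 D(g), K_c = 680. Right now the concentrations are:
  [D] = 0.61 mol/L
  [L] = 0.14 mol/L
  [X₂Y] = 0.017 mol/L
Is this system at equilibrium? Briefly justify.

yes, at equilibrium

Q_c = [D]³ / ([L]²·[X₂Y]) = (0.61)³ / ((0.14)²·(0.017)) = 680
Q_c = 680 = K_c; the system is at equilibrium.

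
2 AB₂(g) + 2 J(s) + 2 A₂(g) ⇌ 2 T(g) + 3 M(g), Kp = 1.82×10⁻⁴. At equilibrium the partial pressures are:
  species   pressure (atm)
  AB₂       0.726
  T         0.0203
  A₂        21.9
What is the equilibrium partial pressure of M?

P(M) = 4.82 atm

(J is a pure solid — omitted from Kp.)
At equilibrium, Kp = P(T)²·P(M)³ / (P(AB₂)²·P(A₂)²) = 1.82×10⁻⁴.
(0.0203)²·(P(M))³ / ((0.726)²·(21.9)²) = 1.82×10⁻⁴
P(M)³ = 112 ⇒ P(M) = 4.82 atm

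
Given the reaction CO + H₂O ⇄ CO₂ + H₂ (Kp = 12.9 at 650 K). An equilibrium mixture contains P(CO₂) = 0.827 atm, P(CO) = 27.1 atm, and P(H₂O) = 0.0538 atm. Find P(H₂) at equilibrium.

P(H₂) = 22.7 atm

At equilibrium, Kp = P(CO₂)·P(H₂) / (P(CO)·P(H₂O)) = 12.9.
(0.827)·(P(H₂)) / ((27.1)·(0.0538)) = 12.9
P(H₂) = 22.7 atm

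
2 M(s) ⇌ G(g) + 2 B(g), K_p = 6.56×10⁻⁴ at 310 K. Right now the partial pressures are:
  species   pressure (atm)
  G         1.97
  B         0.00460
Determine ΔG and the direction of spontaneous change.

(M is a pure solid — omitted from Q_p.)
Q_p = P(G)·P(B)² = (1.97)·(0.00460)² = 4.17×10⁻⁵
ΔG = RT ln(Q_p/K_p) = (8.314 J mol⁻¹ K⁻¹)(310 K) × ln(4.17×10⁻⁵/6.56×10⁻⁴)
   = (2.577 kJ/mol)(-2.756) = -7.10 kJ/mol
ΔG < 0, so the forward reaction is spontaneous (proceeds forward).

ΔG = -7.10 kJ/mol; the forward reaction is spontaneous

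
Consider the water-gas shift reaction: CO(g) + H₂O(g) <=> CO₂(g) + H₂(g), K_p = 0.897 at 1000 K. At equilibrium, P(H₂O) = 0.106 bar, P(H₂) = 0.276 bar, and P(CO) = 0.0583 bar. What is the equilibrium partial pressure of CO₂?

At equilibrium, K_p = P(CO₂)·P(H₂) / (P(CO)·P(H₂O)) = 0.897.
(P(CO₂))·(0.276) / ((0.0583)·(0.106)) = 0.897
P(CO₂) = 0.0201 bar

P(CO₂) = 0.0201 bar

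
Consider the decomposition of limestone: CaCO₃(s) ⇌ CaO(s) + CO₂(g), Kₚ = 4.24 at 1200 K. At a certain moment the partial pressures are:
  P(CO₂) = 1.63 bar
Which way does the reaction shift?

(CaCO₃, CaO are pure solids — omitted from Qₚ.)
Qₚ = P(CO₂) = 1.63
Qₚ = 1.63 < Kₚ = 4.24, so the forward reaction proceeds.

to the right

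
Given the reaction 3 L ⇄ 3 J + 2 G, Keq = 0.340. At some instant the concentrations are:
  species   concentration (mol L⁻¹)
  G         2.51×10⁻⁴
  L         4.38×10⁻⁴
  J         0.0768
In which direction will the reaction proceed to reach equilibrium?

at equilibrium

Q = [J]³·[G]² / [L]³ = (0.0768)³·(2.51×10⁻⁴)² / (4.38×10⁻⁴)³ = 0.340
Q = 0.340 = Keq, so the system is already at equilibrium.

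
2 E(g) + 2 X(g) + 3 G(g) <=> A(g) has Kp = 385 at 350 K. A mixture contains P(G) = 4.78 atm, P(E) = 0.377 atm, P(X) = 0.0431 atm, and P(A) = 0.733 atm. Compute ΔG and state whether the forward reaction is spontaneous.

ΔG = -7.91 kJ/mol; the forward reaction is spontaneous

Qp = P(A) / (P(E)²·P(X)²·P(G)³) = (0.733) / ((0.377)²·(0.0431)²·(4.78)³) = 25.4
ΔG = RT ln(Qp/Kp) = (8.314 J mol⁻¹ K⁻¹)(350 K) × ln(25.4/385)
   = (2.910 kJ/mol)(-2.718) = -7.91 kJ/mol
ΔG < 0, so the forward reaction is spontaneous (proceeds forward).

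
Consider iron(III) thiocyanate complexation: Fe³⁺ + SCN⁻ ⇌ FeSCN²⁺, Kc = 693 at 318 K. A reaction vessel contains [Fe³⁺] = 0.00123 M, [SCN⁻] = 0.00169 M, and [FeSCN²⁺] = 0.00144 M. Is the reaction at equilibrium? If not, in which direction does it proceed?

Qc = [FeSCN²⁺] / ([Fe³⁺]·[SCN⁻]) = (0.00144) / ((0.00123)·(0.00169)) = 693
Qc = 693 = Kc, so the system is already at equilibrium.

at equilibrium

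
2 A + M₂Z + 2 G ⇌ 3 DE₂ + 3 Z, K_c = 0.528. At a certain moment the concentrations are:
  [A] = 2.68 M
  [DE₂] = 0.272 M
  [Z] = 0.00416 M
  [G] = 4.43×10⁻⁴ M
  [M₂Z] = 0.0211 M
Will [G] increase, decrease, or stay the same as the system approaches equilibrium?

Q_c = [DE₂]³·[Z]³ / ([A]²·[M₂Z]·[G]²) = (0.272)³·(0.00416)³ / ((2.68)²·(0.0211)·(4.43×10⁻⁴)²) = 0.0487
Q_c = 0.0487 < K_c = 0.528: net forward reaction.
G is a reactant, so it decreases.

decrease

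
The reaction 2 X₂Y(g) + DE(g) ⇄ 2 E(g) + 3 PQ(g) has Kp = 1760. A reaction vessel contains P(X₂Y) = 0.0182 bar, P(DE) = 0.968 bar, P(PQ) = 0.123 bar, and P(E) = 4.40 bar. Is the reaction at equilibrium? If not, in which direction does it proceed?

Qp = P(E)²·P(PQ)³ / (P(X₂Y)²·P(DE)) = (4.40)²·(0.123)³ / ((0.0182)²·(0.968)) = 112
Qp = 112 < Kp = 1760, so the forward reaction proceeds.

to the right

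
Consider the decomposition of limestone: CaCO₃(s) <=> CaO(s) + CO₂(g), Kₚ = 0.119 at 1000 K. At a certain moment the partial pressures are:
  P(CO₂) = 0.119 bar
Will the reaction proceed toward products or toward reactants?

(CaCO₃, CaO are pure solids — omitted from Qₚ.)
Qₚ = P(CO₂) = 0.119
Qₚ = 0.119 = Kₚ, so the system is already at equilibrium.

neither direction; the system is at equilibrium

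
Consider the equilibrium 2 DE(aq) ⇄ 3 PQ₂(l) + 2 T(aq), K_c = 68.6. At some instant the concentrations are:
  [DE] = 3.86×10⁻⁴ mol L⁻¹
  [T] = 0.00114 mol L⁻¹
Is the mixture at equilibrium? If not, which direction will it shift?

(PQ₂ is a pure liquid — omitted from Q_c.)
Q_c = [T]² / [DE]² = (0.00114)² / (3.86×10⁻⁴)² = 8.72
Q_c = 8.72 < K_c = 68.6: net forward reaction.

no; Q < K, reaction proceeds forward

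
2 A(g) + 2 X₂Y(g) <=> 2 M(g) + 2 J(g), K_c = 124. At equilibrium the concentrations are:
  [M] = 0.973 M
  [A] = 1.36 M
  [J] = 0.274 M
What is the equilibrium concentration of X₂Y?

[X₂Y] = 0.0176 M

At equilibrium, K_c = [M]²·[J]² / ([A]²·[X₂Y]²) = 124.
(0.973)²·(0.274)² / ((1.36)²·([X₂Y])²) = 124
[X₂Y]² = 3.10e-4 ⇒ [X₂Y] = 0.0176 M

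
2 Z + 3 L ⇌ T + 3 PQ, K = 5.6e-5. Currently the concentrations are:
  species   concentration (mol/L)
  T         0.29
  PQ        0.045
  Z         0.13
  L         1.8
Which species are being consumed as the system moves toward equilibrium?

Q = [T]·[PQ]³ / ([Z]²·[L]³) = (0.29)·(0.045)³ / ((0.13)²·(1.8)³) = 2.7e-4
Q = 2.7e-4 > K = 5.6e-5: net reverse reaction.

T, PQ (products)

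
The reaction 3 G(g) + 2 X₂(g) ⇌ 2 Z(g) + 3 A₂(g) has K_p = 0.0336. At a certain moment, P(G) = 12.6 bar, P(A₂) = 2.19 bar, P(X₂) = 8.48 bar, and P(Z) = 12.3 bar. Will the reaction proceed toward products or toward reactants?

in the forward direction

Q_p = P(Z)²·P(A₂)³ / (P(G)³·P(X₂)²) = (12.3)²·(2.19)³ / ((12.6)³·(8.48)²) = 0.0110
Q_p = 0.0110 < K_p = 0.0336, so the forward reaction proceeds.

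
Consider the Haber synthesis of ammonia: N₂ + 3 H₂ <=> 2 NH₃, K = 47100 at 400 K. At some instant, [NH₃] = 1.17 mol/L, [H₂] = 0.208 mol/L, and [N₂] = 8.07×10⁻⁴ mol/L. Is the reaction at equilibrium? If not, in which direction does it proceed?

in the reverse direction

Q = [NH₃]² / ([N₂]·[H₂]³) = (1.17)² / ((8.07×10⁻⁴)·(0.208)³) = 1.88×10⁵
Q = 1.88×10⁵ > K = 47100, so the reverse reaction proceeds.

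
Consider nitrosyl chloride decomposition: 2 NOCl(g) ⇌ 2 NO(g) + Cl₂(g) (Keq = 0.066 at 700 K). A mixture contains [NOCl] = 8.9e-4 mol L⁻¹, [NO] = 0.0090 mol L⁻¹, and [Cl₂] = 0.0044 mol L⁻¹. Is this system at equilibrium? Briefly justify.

no; Q > K, reaction proceeds in reverse

Q = [NO]²·[Cl₂] / [NOCl]² = (0.0090)²·(0.0044) / (8.9e-4)² = 0.45
Q = 0.45 > Keq = 0.066: net reverse reaction.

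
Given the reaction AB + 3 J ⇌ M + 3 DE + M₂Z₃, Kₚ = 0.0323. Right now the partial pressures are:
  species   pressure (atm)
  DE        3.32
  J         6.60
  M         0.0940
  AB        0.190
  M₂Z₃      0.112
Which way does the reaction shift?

in the forward direction

Qₚ = P(M)·P(DE)³·P(M₂Z₃) / (P(AB)·P(J)³) = (0.0940)·(3.32)³·(0.112) / ((0.190)·(6.60)³) = 0.00705
Qₚ = 0.00705 < Kₚ = 0.0323, so the forward reaction proceeds.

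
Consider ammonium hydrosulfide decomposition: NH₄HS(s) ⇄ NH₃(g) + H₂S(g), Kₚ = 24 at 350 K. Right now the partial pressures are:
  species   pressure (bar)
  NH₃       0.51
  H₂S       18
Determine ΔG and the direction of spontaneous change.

(NH₄HS is a pure solid — omitted from Qₚ.)
Qₚ = P(NH₃)·P(H₂S) = (0.51)·(18) = 9.18
ΔG = RT ln(Qₚ/Kₚ) = (8.314 J mol⁻¹ K⁻¹)(350 K) × ln(9.18/24)
   = (2.910 kJ/mol)(-0.9610) = -2.80 kJ/mol
ΔG < 0, so the forward reaction is spontaneous (proceeds forward).

ΔG = -2.80 kJ/mol; the forward reaction is spontaneous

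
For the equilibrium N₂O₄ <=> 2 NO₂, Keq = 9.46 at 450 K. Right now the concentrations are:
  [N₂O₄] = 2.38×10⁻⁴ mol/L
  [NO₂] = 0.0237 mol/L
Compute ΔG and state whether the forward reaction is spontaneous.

Q = [NO₂]² / [N₂O₄] = (0.0237)² / (2.38×10⁻⁴) = 2.36
ΔG = RT ln(Q/Keq) = (8.314 J mol⁻¹ K⁻¹)(450 K) × ln(2.36/9.46)
   = (3.741 kJ/mol)(-1.388) = -5.19 kJ/mol
ΔG < 0, so the forward reaction is spontaneous (proceeds forward).

ΔG = -5.19 kJ/mol; the forward reaction is spontaneous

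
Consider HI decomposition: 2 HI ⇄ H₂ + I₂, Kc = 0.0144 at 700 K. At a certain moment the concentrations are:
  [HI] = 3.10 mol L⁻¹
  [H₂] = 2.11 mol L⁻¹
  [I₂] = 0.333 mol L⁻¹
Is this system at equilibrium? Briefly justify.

Qc = [H₂]·[I₂] / [HI]² = (2.11)·(0.333) / (3.10)² = 0.0731
Qc = 0.0731 > Kc = 0.0144: net reverse reaction.

no; Q > K, reaction proceeds in reverse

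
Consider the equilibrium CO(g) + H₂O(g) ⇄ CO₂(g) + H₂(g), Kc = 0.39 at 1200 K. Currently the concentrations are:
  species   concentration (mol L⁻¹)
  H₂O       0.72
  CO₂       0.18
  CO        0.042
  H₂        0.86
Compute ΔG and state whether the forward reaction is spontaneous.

Qc = [CO₂]·[H₂] / ([CO]·[H₂O]) = (0.18)·(0.86) / ((0.042)·(0.72)) = 5.12
ΔG = RT ln(Qc/Kc) = (8.314 J mol⁻¹ K⁻¹)(1200 K) × ln(5.12/0.39)
   = (9.977 kJ/mol)(2.575) = 25.7 kJ/mol
ΔG > 0, so the forward reaction is non-spontaneous (proceeds in reverse).

ΔG = 25.7 kJ/mol; the forward reaction is non-spontaneous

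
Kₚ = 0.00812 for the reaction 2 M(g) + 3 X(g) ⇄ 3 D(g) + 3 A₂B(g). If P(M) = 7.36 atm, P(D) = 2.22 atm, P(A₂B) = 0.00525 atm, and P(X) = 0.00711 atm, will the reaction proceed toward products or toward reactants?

Qₚ = P(D)³·P(A₂B)³ / (P(M)²·P(X)³) = (2.22)³·(0.00525)³ / ((7.36)²·(0.00711)³) = 0.0813
Qₚ = 0.0813 > Kₚ = 0.00812, so the reverse reaction proceeds.

in the reverse direction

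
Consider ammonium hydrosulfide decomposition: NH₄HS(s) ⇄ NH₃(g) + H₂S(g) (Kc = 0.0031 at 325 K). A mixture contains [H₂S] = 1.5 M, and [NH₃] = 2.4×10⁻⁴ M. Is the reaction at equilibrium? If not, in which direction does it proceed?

to the right

(NH₄HS is a pure solid — omitted from Qc.)
Qc = [NH₃]·[H₂S] = (2.4×10⁻⁴)·(1.5) = 3.6×10⁻⁴
Qc = 3.6×10⁻⁴ < Kc = 0.0031, so the forward reaction proceeds.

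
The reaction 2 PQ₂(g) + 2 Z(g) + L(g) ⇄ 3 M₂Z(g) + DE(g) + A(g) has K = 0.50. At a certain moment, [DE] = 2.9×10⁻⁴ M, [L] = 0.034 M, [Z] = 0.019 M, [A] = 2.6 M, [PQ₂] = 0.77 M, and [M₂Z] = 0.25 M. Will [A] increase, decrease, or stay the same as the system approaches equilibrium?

Q = [M₂Z]³·[DE]·[A] / ([PQ₂]²·[Z]²·[L]) = (0.25)³·(2.9×10⁻⁴)·(2.6) / ((0.77)²·(0.019)²·(0.034)) = 1.6
Q = 1.6 > K = 0.50: net reverse reaction.
A is a product, so it decreases.

decrease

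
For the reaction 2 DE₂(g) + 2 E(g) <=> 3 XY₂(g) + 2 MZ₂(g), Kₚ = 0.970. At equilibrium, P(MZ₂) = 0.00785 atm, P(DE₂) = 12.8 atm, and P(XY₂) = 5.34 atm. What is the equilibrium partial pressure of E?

At equilibrium, Kₚ = P(XY₂)³·P(MZ₂)² / (P(DE₂)²·P(E)²) = 0.970.
(5.34)³·(0.00785)² / ((12.8)²·(P(E))²) = 0.970
P(E)² = 5.90×10⁻⁵ ⇒ P(E) = 0.00768 atm

P(E) = 0.00768 atm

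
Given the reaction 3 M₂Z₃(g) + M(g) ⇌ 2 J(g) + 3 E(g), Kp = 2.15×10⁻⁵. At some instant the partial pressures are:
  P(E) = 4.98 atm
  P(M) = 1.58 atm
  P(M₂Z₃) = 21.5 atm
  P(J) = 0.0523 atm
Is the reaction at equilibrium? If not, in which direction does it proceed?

Qp = P(J)²·P(E)³ / (P(M₂Z₃)³·P(M)) = (0.0523)²·(4.98)³ / ((21.5)³·(1.58)) = 2.15×10⁻⁵
Qp = 2.15×10⁻⁵ = Kp, so the system is already at equilibrium.

at equilibrium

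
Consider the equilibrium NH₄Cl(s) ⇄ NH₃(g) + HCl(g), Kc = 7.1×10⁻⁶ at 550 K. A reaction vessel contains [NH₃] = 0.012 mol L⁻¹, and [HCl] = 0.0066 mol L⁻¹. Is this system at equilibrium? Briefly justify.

(NH₄Cl is a pure solid — omitted from Qc.)
Qc = [NH₃]·[HCl] = (0.012)·(0.0066) = 7.9×10⁻⁵
Qc = 7.9×10⁻⁵ > Kc = 7.1×10⁻⁶: net reverse reaction.

no; Q > K, reaction proceeds in reverse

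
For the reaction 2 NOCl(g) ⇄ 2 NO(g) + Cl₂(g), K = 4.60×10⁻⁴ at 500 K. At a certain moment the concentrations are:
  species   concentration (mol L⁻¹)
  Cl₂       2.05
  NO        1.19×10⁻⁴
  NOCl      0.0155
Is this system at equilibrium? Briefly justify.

no; Q < K, reaction proceeds forward

Q = [NO]²·[Cl₂] / [NOCl]² = (1.19×10⁻⁴)²·(2.05) / (0.0155)² = 1.21×10⁻⁴
Q = 1.21×10⁻⁴ < K = 4.60×10⁻⁴: net forward reaction.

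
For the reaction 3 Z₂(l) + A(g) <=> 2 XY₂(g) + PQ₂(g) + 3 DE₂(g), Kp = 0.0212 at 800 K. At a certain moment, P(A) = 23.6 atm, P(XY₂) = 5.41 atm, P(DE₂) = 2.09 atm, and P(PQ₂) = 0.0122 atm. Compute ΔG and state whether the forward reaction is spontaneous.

ΔG = 12.5 kJ/mol; the forward reaction is non-spontaneous

(Z₂ is a pure liquid — omitted from Qp.)
Qp = P(XY₂)²·P(PQ₂)·P(DE₂)³ / P(A) = (5.41)²·(0.0122)·(2.09)³ / (23.6) = 0.138
ΔG = RT ln(Qp/Kp) = (8.314 J mol⁻¹ K⁻¹)(800 K) × ln(0.138/0.0212)
   = (6.651 kJ/mol)(1.873) = 12.5 kJ/mol
ΔG > 0, so the forward reaction is non-spontaneous (proceeds in reverse).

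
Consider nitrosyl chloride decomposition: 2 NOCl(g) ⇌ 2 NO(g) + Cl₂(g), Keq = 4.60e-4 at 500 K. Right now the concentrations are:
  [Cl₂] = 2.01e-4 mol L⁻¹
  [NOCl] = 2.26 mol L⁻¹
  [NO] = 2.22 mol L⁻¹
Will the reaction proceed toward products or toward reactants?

toward products

Q = [NO]²·[Cl₂] / [NOCl]² = (2.22)²·(2.01e-4) / (2.26)² = 1.94e-4
Q = 1.94e-4 < Keq = 4.60e-4, so the forward reaction proceeds.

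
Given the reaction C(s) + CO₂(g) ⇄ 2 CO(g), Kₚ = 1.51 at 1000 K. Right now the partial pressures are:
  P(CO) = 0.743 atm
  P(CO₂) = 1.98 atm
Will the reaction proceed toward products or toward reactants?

(C is a pure solid — omitted from Qₚ.)
Qₚ = P(CO)² / P(CO₂) = (0.743)² / (1.98) = 0.279
Qₚ = 0.279 < Kₚ = 1.51, so the forward reaction proceeds.

forward (toward products)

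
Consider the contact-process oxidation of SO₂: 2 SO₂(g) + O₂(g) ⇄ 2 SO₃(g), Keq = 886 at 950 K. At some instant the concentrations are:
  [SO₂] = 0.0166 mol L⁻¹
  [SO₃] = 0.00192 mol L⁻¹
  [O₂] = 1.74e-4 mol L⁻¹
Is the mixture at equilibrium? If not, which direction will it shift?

Q = [SO₃]² / ([SO₂]²·[O₂]) = (0.00192)² / ((0.0166)²·(1.74e-4)) = 76.9
Q = 76.9 < Keq = 886: net forward reaction.

no; Q < K, reaction proceeds forward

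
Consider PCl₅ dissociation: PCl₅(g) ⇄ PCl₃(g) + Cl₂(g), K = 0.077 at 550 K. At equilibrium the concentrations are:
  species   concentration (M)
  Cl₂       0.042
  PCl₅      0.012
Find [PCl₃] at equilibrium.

At equilibrium, K = [PCl₃]·[Cl₂] / [PCl₅] = 0.077.
([PCl₃])·(0.042) / (0.012) = 0.077
[PCl₃] = 0.0220 = 0.022 M

[PCl₃] = 0.022 M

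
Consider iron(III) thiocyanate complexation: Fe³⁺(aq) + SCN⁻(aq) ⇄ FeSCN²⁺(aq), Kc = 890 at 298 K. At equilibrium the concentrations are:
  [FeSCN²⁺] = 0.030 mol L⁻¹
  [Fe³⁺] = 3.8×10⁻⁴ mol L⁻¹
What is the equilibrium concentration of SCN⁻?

[SCN⁻] = 0.089 mol L⁻¹

At equilibrium, Kc = [FeSCN²⁺] / ([Fe³⁺]·[SCN⁻]) = 890.
(0.030) / ((3.8×10⁻⁴)·([SCN⁻])) = 890
[SCN⁻] = 0.0887 = 0.089 mol L⁻¹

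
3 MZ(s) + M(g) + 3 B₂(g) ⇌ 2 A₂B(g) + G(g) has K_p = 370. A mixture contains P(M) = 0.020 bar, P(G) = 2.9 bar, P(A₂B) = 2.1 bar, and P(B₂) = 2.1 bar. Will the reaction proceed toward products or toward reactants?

(MZ is a pure solid — omitted from Q_p.)
Q_p = P(A₂B)²·P(G) / (P(M)·P(B₂)³) = (2.1)²·(2.9) / ((0.020)·(2.1)³) = 69
Q_p = 69 < K_p = 370, so the forward reaction proceeds.

forward (toward products)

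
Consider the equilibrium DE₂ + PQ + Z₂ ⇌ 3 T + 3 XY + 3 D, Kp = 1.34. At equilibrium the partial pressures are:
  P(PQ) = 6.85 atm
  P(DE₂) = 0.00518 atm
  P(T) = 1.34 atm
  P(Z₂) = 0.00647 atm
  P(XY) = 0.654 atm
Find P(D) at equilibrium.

P(D) = 0.0770 atm

At equilibrium, Kp = P(T)³·P(XY)³·P(D)³ / (P(DE₂)·P(PQ)·P(Z₂)) = 1.34.
(1.34)³·(0.654)³·(P(D))³ / ((0.00518)·(6.85)·(0.00647)) = 1.34
P(D)³ = 4.57×10⁻⁴ ⇒ P(D) = 0.0770 atm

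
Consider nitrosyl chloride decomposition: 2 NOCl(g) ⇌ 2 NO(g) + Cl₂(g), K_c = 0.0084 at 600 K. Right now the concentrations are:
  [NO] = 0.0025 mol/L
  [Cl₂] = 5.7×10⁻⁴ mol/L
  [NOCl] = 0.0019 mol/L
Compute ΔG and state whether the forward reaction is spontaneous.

ΔG = -10.7 kJ/mol; the forward reaction is spontaneous

Q_c = [NO]²·[Cl₂] / [NOCl]² = (0.0025)²·(5.7×10⁻⁴) / (0.0019)² = 9.87×10⁻⁴
ΔG = RT ln(Q_c/K_c) = (8.314 J mol⁻¹ K⁻¹)(600 K) × ln(9.87×10⁻⁴/0.0084)
   = (4.988 kJ/mol)(-2.141) = -10.7 kJ/mol
ΔG < 0, so the forward reaction is spontaneous (proceeds forward).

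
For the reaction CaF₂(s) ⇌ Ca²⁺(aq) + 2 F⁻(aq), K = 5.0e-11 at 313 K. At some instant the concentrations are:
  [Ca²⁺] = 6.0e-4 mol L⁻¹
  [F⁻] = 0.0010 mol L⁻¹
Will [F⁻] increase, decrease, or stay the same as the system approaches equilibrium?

(CaF₂ is a pure solid — omitted from Q.)
Q = [Ca²⁺]·[F⁻]² = (6.0e-4)·(0.0010)² = 6.0e-10
Q = 6.0e-10 > K = 5.0e-11: net reverse reaction.
F⁻ is a product, so it decreases.

decrease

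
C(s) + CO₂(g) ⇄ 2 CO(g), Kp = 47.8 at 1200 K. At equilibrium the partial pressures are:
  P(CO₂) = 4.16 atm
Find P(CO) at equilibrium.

(C is a pure solid — omitted from Kp.)
At equilibrium, Kp = P(CO)² / P(CO₂) = 47.8.
(P(CO))² / (4.16) = 47.8
P(CO)² = 199 ⇒ P(CO) = 14.1 atm

P(CO) = 14.1 atm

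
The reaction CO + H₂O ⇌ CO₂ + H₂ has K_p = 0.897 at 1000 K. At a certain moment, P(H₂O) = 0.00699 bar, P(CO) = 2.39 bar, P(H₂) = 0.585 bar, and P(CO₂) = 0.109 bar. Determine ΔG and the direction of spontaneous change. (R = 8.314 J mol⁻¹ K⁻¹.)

ΔG = 12.0 kJ/mol; the forward reaction is non-spontaneous

Q_p = P(CO₂)·P(H₂) / (P(CO)·P(H₂O)) = (0.109)·(0.585) / ((2.39)·(0.00699)) = 3.82
ΔG = RT ln(Q_p/K_p) = (8.314 J mol⁻¹ K⁻¹)(1000 K) × ln(3.82/0.897)
   = (8.314 kJ/mol)(1.449) = 12.0 kJ/mol
ΔG > 0, so the forward reaction is non-spontaneous (proceeds in reverse).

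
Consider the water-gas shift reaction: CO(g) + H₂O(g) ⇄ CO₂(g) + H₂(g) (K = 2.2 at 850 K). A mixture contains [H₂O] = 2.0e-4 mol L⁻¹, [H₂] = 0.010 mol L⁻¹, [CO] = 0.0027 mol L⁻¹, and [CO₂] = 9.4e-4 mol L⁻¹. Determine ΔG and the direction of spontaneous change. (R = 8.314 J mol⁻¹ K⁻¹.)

Q = [CO₂]·[H₂] / ([CO]·[H₂O]) = (9.4e-4)·(0.010) / ((0.0027)·(2.0e-4)) = 17.4
ΔG = RT ln(Q/K) = (8.314 J mol⁻¹ K⁻¹)(850 K) × ln(17.4/2.2)
   = (7.067 kJ/mol)(2.068) = 14.6 kJ/mol
ΔG > 0, so the forward reaction is non-spontaneous (proceeds in reverse).

ΔG = 14.6 kJ/mol; the forward reaction is non-spontaneous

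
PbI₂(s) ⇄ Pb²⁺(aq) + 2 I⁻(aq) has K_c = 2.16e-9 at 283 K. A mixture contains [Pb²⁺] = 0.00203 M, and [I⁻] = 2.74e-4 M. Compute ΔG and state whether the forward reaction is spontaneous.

ΔG = -6.24 kJ/mol; the forward reaction is spontaneous

(PbI₂ is a pure solid — omitted from Q_c.)
Q_c = [Pb²⁺]·[I⁻]² = (0.00203)·(2.74e-4)² = 1.52e-10
ΔG = RT ln(Q_c/K_c) = (8.314 J mol⁻¹ K⁻¹)(283 K) × ln(1.52e-10/2.16e-9)
   = (2.353 kJ/mol)(-2.654) = -6.24 kJ/mol
ΔG < 0, so the forward reaction is spontaneous (proceeds forward).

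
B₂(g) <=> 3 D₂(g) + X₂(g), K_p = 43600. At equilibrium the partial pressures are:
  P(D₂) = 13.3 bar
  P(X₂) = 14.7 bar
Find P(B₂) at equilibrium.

P(B₂) = 0.793 bar

At equilibrium, K_p = P(D₂)³·P(X₂) / P(B₂) = 43600.
(13.3)³·(14.7) / (P(B₂)) = 43600
P(B₂) = 0.793 bar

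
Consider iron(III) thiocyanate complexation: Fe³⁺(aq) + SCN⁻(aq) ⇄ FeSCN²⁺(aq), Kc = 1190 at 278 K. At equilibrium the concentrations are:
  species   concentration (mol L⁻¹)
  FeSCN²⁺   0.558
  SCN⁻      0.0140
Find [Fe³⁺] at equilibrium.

At equilibrium, Kc = [FeSCN²⁺] / ([Fe³⁺]·[SCN⁻]) = 1190.
(0.558) / (([Fe³⁺])·(0.0140)) = 1190
[Fe³⁺] = 0.0335 mol L⁻¹

[Fe³⁺] = 0.0335 mol L⁻¹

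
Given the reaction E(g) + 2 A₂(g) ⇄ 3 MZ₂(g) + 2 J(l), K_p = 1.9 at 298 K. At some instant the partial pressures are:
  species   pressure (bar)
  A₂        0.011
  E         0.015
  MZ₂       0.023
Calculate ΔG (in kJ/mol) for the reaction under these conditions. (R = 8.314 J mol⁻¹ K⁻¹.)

ΔG = 3.12 kJ/mol

(J is a pure liquid — omitted from Q_p.)
Q_p = P(MZ₂)³ / (P(E)·P(A₂)²) = (0.023)³ / ((0.015)·(0.011)²) = 6.70
ΔG = RT ln(Q_p/K_p) = (8.314 J mol⁻¹ K⁻¹)(298 K) × ln(6.70/1.9)
   = (2.478 kJ/mol)(1.260) = 3.12 kJ/mol
ΔG > 0, so the forward reaction is non-spontaneous (proceeds in reverse).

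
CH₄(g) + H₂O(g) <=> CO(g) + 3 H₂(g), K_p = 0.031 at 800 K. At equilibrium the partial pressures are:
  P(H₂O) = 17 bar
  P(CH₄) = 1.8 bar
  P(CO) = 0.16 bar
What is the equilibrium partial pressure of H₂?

P(H₂) = 1.8 bar

At equilibrium, K_p = P(CO)·P(H₂)³ / (P(CH₄)·P(H₂O)) = 0.031.
(0.16)·(P(H₂))³ / ((1.8)·(17)) = 0.031
P(H₂)³ = 5.93 ⇒ P(H₂) = 1.8 bar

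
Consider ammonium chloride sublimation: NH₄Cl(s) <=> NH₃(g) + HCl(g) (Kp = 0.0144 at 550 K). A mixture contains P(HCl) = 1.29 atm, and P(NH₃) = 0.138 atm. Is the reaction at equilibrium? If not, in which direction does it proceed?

(NH₄Cl is a pure solid — omitted from Qp.)
Qp = P(NH₃)·P(HCl) = (0.138)·(1.29) = 0.178
Qp = 0.178 > Kp = 0.0144, so the reverse reaction proceeds.

reverse (toward reactants)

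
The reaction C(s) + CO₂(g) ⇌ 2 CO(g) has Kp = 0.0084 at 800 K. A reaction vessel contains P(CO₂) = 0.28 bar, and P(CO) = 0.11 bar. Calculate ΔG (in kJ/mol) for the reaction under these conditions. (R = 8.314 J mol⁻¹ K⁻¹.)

ΔG = 10.9 kJ/mol

(C is a pure solid — omitted from Qp.)
Qp = P(CO)² / P(CO₂) = (0.11)² / (0.28) = 0.0432
ΔG = RT ln(Qp/Kp) = (8.314 J mol⁻¹ K⁻¹)(800 K) × ln(0.0432/0.0084)
   = (6.651 kJ/mol)(1.638) = 10.9 kJ/mol
ΔG > 0, so the forward reaction is non-spontaneous (proceeds in reverse).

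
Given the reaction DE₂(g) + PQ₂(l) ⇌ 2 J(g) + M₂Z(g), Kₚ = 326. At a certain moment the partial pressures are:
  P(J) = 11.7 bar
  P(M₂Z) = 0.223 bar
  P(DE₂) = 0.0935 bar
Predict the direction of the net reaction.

at equilibrium

(PQ₂ is a pure liquid — omitted from Qₚ.)
Qₚ = P(J)²·P(M₂Z) / P(DE₂) = (11.7)²·(0.223) / (0.0935) = 326
Qₚ = 326 = Kₚ, so the system is already at equilibrium.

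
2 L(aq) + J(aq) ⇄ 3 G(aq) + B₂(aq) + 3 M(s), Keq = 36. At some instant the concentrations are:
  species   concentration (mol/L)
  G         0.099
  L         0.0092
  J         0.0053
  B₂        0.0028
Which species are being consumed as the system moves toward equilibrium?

L, J (reactants)

(M is a pure solid — omitted from Q.)
Q = [G]³·[B₂] / ([L]²·[J]) = (0.099)³·(0.0028) / ((0.0092)²·(0.0053)) = 6.1
Q = 6.1 < Keq = 36: net forward reaction.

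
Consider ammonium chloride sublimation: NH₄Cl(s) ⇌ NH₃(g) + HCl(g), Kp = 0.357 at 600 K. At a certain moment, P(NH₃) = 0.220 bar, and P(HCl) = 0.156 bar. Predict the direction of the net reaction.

(NH₄Cl is a pure solid — omitted from Qp.)
Qp = P(NH₃)·P(HCl) = (0.220)·(0.156) = 0.0343
Qp = 0.0343 < Kp = 0.357, so the forward reaction proceeds.

forward (toward products)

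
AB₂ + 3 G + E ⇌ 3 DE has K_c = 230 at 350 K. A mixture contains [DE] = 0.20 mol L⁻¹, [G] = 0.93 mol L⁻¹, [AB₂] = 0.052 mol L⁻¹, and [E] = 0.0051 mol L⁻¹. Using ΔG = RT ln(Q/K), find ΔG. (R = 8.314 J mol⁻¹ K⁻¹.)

ΔG = -5.28 kJ/mol

Q_c = [DE]³ / ([AB₂]·[G]³·[E]) = (0.20)³ / ((0.052)·(0.93)³·(0.0051)) = 37.5
ΔG = RT ln(Q_c/K_c) = (8.314 J mol⁻¹ K⁻¹)(350 K) × ln(37.5/230)
   = (2.910 kJ/mol)(-1.814) = -5.28 kJ/mol
ΔG < 0, so the forward reaction is spontaneous (proceeds forward).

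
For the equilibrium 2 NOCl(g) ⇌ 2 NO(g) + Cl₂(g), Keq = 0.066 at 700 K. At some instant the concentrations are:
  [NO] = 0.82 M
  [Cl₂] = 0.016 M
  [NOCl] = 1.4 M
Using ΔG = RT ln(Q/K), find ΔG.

ΔG = -14.5 kJ/mol

Q = [NO]²·[Cl₂] / [NOCl]² = (0.82)²·(0.016) / (1.4)² = 0.00549
ΔG = RT ln(Q/Keq) = (8.314 J mol⁻¹ K⁻¹)(700 K) × ln(0.00549/0.066)
   = (5.820 kJ/mol)(-2.487) = -14.5 kJ/mol
ΔG < 0, so the forward reaction is spontaneous (proceeds forward).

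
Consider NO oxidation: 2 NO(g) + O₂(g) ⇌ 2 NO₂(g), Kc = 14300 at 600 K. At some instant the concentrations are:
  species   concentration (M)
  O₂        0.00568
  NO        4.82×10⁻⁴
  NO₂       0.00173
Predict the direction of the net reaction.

Qc = [NO₂]² / ([NO]²·[O₂]) = (0.00173)² / ((4.82×10⁻⁴)²·(0.00568)) = 2270
Qc = 2270 < Kc = 14300, so the forward reaction proceeds.

to the right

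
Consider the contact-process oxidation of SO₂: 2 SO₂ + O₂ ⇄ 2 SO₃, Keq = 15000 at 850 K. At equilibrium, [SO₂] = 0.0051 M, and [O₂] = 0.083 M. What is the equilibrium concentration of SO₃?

[SO₃] = 0.18 M

At equilibrium, Keq = [SO₃]² / ([SO₂]²·[O₂]) = 15000.
([SO₃])² / ((0.0051)²·(0.083)) = 15000
[SO₃]² = 0.0324 ⇒ [SO₃] = 0.18 M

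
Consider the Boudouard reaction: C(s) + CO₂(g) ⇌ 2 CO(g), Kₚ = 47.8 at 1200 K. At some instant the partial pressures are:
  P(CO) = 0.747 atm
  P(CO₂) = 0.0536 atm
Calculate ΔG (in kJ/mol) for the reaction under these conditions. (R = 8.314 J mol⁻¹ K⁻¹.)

(C is a pure solid — omitted from Qₚ.)
Qₚ = P(CO)² / P(CO₂) = (0.747)² / (0.0536) = 10.4
ΔG = RT ln(Qₚ/Kₚ) = (8.314 J mol⁻¹ K⁻¹)(1200 K) × ln(10.4/47.8)
   = (9.977 kJ/mol)(-1.525) = -15.2 kJ/mol
ΔG < 0, so the forward reaction is spontaneous (proceeds forward).

ΔG = -15.2 kJ/mol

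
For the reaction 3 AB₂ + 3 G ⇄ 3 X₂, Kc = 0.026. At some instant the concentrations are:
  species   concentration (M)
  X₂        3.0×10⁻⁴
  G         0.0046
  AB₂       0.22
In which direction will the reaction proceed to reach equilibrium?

at equilibrium

Qc = [X₂]³ / ([AB₂]³·[G]³) = (3.0×10⁻⁴)³ / ((0.22)³·(0.0046)³) = 0.026
Qc = 0.026 = Kc, so the system is already at equilibrium.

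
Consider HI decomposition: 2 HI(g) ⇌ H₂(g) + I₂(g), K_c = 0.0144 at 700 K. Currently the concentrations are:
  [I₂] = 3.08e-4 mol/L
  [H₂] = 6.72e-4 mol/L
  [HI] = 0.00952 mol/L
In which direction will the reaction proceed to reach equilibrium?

Q_c = [H₂]·[I₂] / [HI]² = (6.72e-4)·(3.08e-4) / (0.00952)² = 0.00228
Q_c = 0.00228 < K_c = 0.0144, so the forward reaction proceeds.

forward (toward products)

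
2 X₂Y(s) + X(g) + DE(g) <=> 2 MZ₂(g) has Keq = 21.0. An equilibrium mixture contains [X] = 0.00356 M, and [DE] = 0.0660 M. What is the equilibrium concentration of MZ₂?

(X₂Y is a pure solid — omitted from Keq.)
At equilibrium, Keq = [MZ₂]² / ([X]·[DE]) = 21.0.
([MZ₂])² / ((0.00356)·(0.0660)) = 21.0
[MZ₂]² = 0.00493 ⇒ [MZ₂] = 0.0702 M

[MZ₂] = 0.0702 M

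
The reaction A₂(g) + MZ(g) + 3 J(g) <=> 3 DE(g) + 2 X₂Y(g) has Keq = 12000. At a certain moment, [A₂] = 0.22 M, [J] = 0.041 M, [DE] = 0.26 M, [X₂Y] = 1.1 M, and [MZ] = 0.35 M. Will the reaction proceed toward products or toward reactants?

Q = [DE]³·[X₂Y]² / ([A₂]·[MZ]·[J]³) = (0.26)³·(1.1)² / ((0.22)·(0.35)·(0.041)³) = 4000
Q = 4000 < Keq = 12000, so the forward reaction proceeds.

toward products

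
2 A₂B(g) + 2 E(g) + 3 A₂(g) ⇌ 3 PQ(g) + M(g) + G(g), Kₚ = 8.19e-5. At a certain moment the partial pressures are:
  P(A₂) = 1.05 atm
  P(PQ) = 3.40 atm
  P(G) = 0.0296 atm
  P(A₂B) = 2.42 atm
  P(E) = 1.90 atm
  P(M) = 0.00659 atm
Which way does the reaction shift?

Qₚ = P(PQ)³·P(M)·P(G) / (P(A₂B)²·P(E)²·P(A₂)³) = (3.40)³·(0.00659)·(0.0296) / ((2.42)²·(1.90)²·(1.05)³) = 3.13e-4
Qₚ = 3.13e-4 > Kₚ = 8.19e-5, so the reverse reaction proceeds.

reverse (toward reactants)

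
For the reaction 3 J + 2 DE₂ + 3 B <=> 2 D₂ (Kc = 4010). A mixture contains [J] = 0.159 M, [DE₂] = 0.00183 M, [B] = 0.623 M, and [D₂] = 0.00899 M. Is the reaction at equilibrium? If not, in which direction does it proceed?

Qc = [D₂]² / ([J]³·[DE₂]²·[B]³) = (0.00899)² / ((0.159)³·(0.00183)²·(0.623)³) = 24800
Qc = 24800 > Kc = 4010, so the reverse reaction proceeds.

in the reverse direction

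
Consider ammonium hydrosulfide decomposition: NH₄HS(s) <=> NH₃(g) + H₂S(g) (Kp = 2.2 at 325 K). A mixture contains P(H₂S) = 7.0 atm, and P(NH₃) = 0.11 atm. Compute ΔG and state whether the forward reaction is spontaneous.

(NH₄HS is a pure solid — omitted from Qp.)
Qp = P(NH₃)·P(H₂S) = (0.11)·(7.0) = 0.770
ΔG = RT ln(Qp/Kp) = (8.314 J mol⁻¹ K⁻¹)(325 K) × ln(0.770/2.2)
   = (2.702 kJ/mol)(-1.050) = -2.84 kJ/mol
ΔG < 0, so the forward reaction is spontaneous (proceeds forward).

ΔG = -2.84 kJ/mol; the forward reaction is spontaneous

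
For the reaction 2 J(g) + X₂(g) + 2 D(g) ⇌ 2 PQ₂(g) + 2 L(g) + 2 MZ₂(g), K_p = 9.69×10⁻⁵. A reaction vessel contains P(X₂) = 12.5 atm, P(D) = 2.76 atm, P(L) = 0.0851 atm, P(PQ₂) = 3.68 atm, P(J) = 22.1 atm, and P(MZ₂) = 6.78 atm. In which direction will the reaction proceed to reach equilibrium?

Q_p = P(PQ₂)²·P(L)²·P(MZ₂)² / (P(J)²·P(X₂)·P(D)²) = (3.68)²·(0.0851)²·(6.78)² / ((22.1)²·(12.5)·(2.76)²) = 9.69×10⁻⁵
Q_p = 9.69×10⁻⁵ = K_p, so the system is already at equilibrium.

no net change (already at equilibrium)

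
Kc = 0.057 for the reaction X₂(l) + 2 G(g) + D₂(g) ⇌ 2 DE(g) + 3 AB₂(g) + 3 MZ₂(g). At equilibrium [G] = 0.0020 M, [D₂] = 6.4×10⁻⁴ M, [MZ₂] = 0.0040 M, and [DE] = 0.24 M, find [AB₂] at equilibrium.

[AB₂] = 0.34 M

(X₂ is a pure liquid — omitted from Kc.)
At equilibrium, Kc = [DE]²·[AB₂]³·[MZ₂]³ / ([G]²·[D₂]) = 0.057.
(0.24)²·([AB₂])³·(0.0040)³ / ((0.0020)²·(6.4×10⁻⁴)) = 0.057
[AB₂]³ = 0.0396 ⇒ [AB₂] = 0.34 M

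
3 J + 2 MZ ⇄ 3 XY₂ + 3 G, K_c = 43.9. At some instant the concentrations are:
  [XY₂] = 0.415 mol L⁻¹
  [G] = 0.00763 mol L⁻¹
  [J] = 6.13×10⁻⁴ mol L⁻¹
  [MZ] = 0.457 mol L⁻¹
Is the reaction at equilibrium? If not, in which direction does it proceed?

Q_c = [XY₂]³·[G]³ / ([J]³·[MZ]²) = (0.415)³·(0.00763)³ / ((6.13×10⁻⁴)³·(0.457)²) = 660
Q_c = 660 > K_c = 43.9, so the reverse reaction proceeds.

toward reactants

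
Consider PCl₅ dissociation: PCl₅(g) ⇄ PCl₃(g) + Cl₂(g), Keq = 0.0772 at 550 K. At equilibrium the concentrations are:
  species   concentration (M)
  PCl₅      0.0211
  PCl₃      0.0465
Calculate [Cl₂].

At equilibrium, Keq = [PCl₃]·[Cl₂] / [PCl₅] = 0.0772.
(0.0465)·([Cl₂]) / (0.0211) = 0.0772
[Cl₂] = 0.0350 M

[Cl₂] = 0.0350 M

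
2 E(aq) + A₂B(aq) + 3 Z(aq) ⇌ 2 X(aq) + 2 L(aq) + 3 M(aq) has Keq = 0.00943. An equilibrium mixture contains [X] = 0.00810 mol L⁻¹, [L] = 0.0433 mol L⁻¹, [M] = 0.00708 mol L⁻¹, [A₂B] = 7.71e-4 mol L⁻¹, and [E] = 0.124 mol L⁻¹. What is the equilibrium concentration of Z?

[Z] = 0.00731 mol L⁻¹

At equilibrium, Keq = [X]²·[L]²·[M]³ / ([E]²·[A₂B]·[Z]³) = 0.00943.
(0.00810)²·(0.0433)²·(0.00708)³ / ((0.124)²·(7.71e-4)·([Z])³) = 0.00943
[Z]³ = 3.91e-7 ⇒ [Z] = 0.00731 mol L⁻¹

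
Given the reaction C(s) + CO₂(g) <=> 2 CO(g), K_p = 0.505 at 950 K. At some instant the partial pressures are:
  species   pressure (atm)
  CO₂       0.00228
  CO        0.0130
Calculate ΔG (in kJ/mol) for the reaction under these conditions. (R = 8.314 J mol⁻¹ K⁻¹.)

ΔG = -15.2 kJ/mol

(C is a pure solid — omitted from Q_p.)
Q_p = P(CO)² / P(CO₂) = (0.0130)² / (0.00228) = 0.0741
ΔG = RT ln(Q_p/K_p) = (8.314 J mol⁻¹ K⁻¹)(950 K) × ln(0.0741/0.505)
   = (7.898 kJ/mol)(-1.919) = -15.2 kJ/mol
ΔG < 0, so the forward reaction is spontaneous (proceeds forward).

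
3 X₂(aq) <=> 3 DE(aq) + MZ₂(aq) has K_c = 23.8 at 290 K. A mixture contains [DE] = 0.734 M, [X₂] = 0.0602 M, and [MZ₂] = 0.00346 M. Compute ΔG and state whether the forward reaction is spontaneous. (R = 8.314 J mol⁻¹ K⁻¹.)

ΔG = -3.22 kJ/mol; the forward reaction is spontaneous

Q_c = [DE]³·[MZ₂] / [X₂]³ = (0.734)³·(0.00346) / (0.0602)³ = 6.27
ΔG = RT ln(Q_c/K_c) = (8.314 J mol⁻¹ K⁻¹)(290 K) × ln(6.27/23.8)
   = (2.411 kJ/mol)(-1.334) = -3.22 kJ/mol
ΔG < 0, so the forward reaction is spontaneous (proceeds forward).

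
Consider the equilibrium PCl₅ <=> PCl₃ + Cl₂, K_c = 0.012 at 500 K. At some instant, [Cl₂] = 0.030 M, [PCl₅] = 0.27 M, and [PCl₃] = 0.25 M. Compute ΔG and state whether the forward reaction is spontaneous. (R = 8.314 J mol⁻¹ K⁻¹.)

Q_c = [PCl₃]·[Cl₂] / [PCl₅] = (0.25)·(0.030) / (0.27) = 0.0278
ΔG = RT ln(Q_c/K_c) = (8.314 J mol⁻¹ K⁻¹)(500 K) × ln(0.0278/0.012)
   = (4.157 kJ/mol)(0.8401) = 3.49 kJ/mol
ΔG > 0, so the forward reaction is non-spontaneous (proceeds in reverse).

ΔG = 3.49 kJ/mol; the forward reaction is non-spontaneous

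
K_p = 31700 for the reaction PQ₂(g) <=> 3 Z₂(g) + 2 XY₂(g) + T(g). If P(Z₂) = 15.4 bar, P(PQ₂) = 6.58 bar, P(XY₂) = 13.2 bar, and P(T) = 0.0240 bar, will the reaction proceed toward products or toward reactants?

in the forward direction

Q_p = P(Z₂)³·P(XY₂)²·P(T) / P(PQ₂) = (15.4)³·(13.2)²·(0.0240) / (6.58) = 2320
Q_p = 2320 < K_p = 31700, so the forward reaction proceeds.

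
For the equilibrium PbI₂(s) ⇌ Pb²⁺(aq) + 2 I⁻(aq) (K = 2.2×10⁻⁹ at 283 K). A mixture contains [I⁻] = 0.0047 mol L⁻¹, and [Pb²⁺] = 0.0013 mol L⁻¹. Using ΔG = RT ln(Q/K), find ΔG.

(PbI₂ is a pure solid — omitted from Q.)
Q = [Pb²⁺]·[I⁻]² = (0.0013)·(0.0047)² = 2.87×10⁻⁸
ΔG = RT ln(Q/K) = (8.314 J mol⁻¹ K⁻¹)(283 K) × ln(2.87×10⁻⁸/2.2×10⁻⁹)
   = (2.353 kJ/mol)(2.568) = 6.04 kJ/mol
ΔG > 0, so the forward reaction is non-spontaneous (proceeds in reverse).

ΔG = 6.04 kJ/mol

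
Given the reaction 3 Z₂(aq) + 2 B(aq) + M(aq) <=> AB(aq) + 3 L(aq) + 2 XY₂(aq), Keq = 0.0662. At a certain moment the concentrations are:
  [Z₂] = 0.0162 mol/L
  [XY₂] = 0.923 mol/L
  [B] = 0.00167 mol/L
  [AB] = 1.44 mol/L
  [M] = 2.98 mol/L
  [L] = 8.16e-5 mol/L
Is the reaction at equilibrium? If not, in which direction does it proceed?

Q = [AB]·[L]³·[XY₂]² / ([Z₂]³·[B]²·[M]) = (1.44)·(8.16e-5)³·(0.923)² / ((0.0162)³·(0.00167)²·(2.98)) = 0.0189
Q = 0.0189 < Keq = 0.0662, so the forward reaction proceeds.

to the right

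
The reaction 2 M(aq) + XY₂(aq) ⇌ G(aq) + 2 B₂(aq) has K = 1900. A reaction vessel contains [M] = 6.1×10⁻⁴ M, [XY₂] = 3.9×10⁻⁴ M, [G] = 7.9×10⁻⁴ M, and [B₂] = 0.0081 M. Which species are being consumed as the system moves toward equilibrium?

Q = [G]·[B₂]² / ([M]²·[XY₂]) = (7.9×10⁻⁴)·(0.0081)² / ((6.1×10⁻⁴)²·(3.9×10⁻⁴)) = 360
Q = 360 < K = 1900: net forward reaction.

M, XY₂ (reactants)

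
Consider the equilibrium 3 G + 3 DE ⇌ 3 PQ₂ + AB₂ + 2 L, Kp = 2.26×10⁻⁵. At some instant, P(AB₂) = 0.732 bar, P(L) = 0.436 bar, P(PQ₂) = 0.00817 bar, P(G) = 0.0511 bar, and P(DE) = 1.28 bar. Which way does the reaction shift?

reverse (toward reactants)

Qp = P(PQ₂)³·P(AB₂)·P(L)² / (P(G)³·P(DE)³) = (0.00817)³·(0.732)·(0.436)² / ((0.0511)³·(1.28)³) = 2.71×10⁻⁴
Qp = 2.71×10⁻⁴ > Kp = 2.26×10⁻⁵, so the reverse reaction proceeds.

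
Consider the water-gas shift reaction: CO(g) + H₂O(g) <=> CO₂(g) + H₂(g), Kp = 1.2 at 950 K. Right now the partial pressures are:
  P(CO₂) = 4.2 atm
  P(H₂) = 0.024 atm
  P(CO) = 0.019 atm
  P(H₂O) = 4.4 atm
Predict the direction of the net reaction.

no net change (already at equilibrium)

Qp = P(CO₂)·P(H₂) / (P(CO)·P(H₂O)) = (4.2)·(0.024) / ((0.019)·(4.4)) = 1.2
Qp = 1.2 = Kp, so the system is already at equilibrium.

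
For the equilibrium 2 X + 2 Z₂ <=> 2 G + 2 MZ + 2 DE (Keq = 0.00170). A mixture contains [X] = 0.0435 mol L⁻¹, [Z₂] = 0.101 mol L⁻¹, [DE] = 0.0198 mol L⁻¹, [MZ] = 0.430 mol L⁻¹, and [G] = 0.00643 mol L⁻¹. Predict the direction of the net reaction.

Q = [G]²·[MZ]²·[DE]² / ([X]²·[Z₂]²) = (0.00643)²·(0.430)²·(0.0198)² / ((0.0435)²·(0.101)²) = 1.55×10⁻⁴
Q = 1.55×10⁻⁴ < Keq = 0.00170, so the forward reaction proceeds.

in the forward direction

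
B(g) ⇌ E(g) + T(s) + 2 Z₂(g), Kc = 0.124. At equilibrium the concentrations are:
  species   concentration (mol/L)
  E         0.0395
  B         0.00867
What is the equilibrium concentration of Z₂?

[Z₂] = 0.165 mol/L

(T is a pure solid — omitted from Kc.)
At equilibrium, Kc = [E]·[Z₂]² / [B] = 0.124.
(0.0395)·([Z₂])² / (0.00867) = 0.124
[Z₂]² = 0.0272 ⇒ [Z₂] = 0.165 mol/L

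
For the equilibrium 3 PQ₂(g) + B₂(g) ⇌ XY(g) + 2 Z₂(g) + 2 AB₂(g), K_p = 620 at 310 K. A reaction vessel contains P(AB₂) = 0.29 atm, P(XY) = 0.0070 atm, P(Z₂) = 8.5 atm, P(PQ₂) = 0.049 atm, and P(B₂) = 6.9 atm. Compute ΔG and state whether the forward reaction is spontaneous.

ΔG = -6.37 kJ/mol; the forward reaction is spontaneous

Q_p = P(XY)·P(Z₂)²·P(AB₂)² / (P(PQ₂)³·P(B₂)) = (0.0070)·(8.5)²·(0.29)² / ((0.049)³·(6.9)) = 52.4
ΔG = RT ln(Q_p/K_p) = (8.314 J mol⁻¹ K⁻¹)(310 K) × ln(52.4/620)
   = (2.577 kJ/mol)(-2.471) = -6.37 kJ/mol
ΔG < 0, so the forward reaction is spontaneous (proceeds forward).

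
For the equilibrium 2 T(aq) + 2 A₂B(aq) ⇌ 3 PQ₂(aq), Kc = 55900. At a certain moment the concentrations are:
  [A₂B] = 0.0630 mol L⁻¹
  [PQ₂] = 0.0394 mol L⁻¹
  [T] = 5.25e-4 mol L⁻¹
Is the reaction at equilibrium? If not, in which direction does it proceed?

neither direction; the system is at equilibrium

Qc = [PQ₂]³ / ([T]²·[A₂B]²) = (0.0394)³ / ((5.25e-4)²·(0.0630)²) = 55900
Qc = 55900 = Kc, so the system is already at equilibrium.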